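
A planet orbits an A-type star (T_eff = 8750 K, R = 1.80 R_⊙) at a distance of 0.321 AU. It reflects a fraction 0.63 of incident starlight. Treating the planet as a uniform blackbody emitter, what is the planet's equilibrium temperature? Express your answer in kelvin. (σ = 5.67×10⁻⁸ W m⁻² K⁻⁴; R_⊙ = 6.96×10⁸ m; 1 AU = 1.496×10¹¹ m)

R_⋆ = 1.80 × 6.96×10⁸ = 1.25×10⁹ m.
d = 0.321 AU = 4.80×10¹⁰ m.
L = 4πR_⋆²σT_⋆⁴ = 4π(1.25×10⁹)² × 5.67×10⁻⁸ × (8750)⁴ = 6.56×10²⁷ W.
S = L/(4πd²) = 2.26×10⁵ W m⁻².
Energy balance: absorbed = emitted ⇒ πR²·S(1−A) = 4πR²·σT_eq⁴, so T_eq⁴ = S(1−A)/(4σ).
T_eq = [2.26×10⁵ × 0.37 / (4 × 5.67×10⁻⁸)]^(1/4) = (3.69×10¹¹)^(1/4) = 779 K.

T_eq ≈ 779 K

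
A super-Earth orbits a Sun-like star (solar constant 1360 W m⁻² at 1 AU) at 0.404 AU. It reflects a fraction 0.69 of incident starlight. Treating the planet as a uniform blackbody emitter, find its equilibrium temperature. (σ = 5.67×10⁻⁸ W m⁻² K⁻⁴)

Flux at 0.404 AU: S = 1360/0.404² = 8330 W m⁻².
Energy balance: absorbed = emitted ⇒ πR²·S(1−A) = 4πR²·σT_eq⁴, so T_eq⁴ = S(1−A)/(4σ).
T_eq = [8330 × 0.31 / (4 × 5.67×10⁻⁸)]^(1/4) = (1.14×10¹⁰)^(1/4) = 327 K.

T_eq ≈ 327 K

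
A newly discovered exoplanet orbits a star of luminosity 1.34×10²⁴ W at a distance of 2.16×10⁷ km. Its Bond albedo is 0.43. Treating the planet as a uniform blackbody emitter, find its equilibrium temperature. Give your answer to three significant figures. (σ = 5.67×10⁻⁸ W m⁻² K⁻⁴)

T_eq ≈ 155 K

d = 2.16×10⁷ km = 2.16×10¹⁰ m.
Flux: S = L/(4πd²) = 1.34×10²⁴/(4π×(2.16×10¹⁰)²) = 229 W m⁻².
Energy balance: absorbed = emitted ⇒ πR²·S(1−A) = 4πR²·σT_eq⁴, so T_eq⁴ = S(1−A)/(4σ).
T_eq = [229 × 0.57 / (4 × 5.67×10⁻⁸)]^(1/4) = (5.74×10⁸)^(1/4) = 155 K.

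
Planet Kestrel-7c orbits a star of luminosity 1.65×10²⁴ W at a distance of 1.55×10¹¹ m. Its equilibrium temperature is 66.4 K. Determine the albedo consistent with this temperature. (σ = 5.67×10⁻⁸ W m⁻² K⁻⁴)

Flux: S = L/(4πd²) = 1.65×10²⁴/(4π×(1.55×10¹¹)²) = 5.47 W m⁻².
From T_eq⁴ = S(1−A)/(4σ): 1−A = 4σT_eq⁴/S.
1−A = 4 × 5.67×10⁻⁸ × (66.4)⁴ / 5.47 = 0.807.

A ≈ 0.19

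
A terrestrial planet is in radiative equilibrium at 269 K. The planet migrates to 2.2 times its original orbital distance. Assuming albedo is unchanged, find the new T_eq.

T_eq ≈ 181 K

T_eq ∝ L^(1/4) · d^(−1/2).
T′ = 269 / 2.2^(1/2) = 181 K.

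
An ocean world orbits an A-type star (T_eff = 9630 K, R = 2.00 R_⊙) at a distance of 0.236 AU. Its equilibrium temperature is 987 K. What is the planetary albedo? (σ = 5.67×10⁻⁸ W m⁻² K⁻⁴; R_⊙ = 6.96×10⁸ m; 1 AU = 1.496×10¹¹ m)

A ≈ 0.72

R_⋆ = 2.00 × 6.96×10⁸ = 1.39×10⁹ m.
d = 0.236 AU = 3.53×10¹⁰ m.
L = 4πR_⋆²σT_⋆⁴ = 4π(1.39×10⁹)² × 5.67×10⁻⁸ × (9630)⁴ = 1.19×10²⁸ W.
S = L/(4πd²) = 7.58×10⁵ W m⁻².
From T_eq⁴ = S(1−A)/(4σ): 1−A = 4σT_eq⁴/S.
1−A = 4 × 5.67×10⁻⁸ × (987)⁴ / 7.58×10⁵ = 0.284.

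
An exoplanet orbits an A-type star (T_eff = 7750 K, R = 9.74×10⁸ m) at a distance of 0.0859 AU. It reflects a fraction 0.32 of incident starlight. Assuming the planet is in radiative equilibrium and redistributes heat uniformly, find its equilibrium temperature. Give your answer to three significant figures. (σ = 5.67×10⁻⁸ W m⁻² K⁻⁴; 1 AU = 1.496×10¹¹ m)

T_eq ≈ 1370 K

d = 0.0859 AU = 1.29×10¹⁰ m.
L = 4πR_⋆²σT_⋆⁴ = 4π(9.74×10⁸)² × 5.67×10⁻⁸ × (7750)⁴ = 2.44×10²⁷ W.
S = L/(4πd²) = 1.18×10⁶ W m⁻².
Energy balance: absorbed = emitted ⇒ πR²·S(1−A) = 4πR²·σT_eq⁴, so T_eq⁴ = S(1−A)/(4σ).
T_eq = [1.18×10⁶ × 0.68 / (4 × 5.67×10⁻⁸)]^(1/4) = (3.52×10¹²)^(1/4) = 1370 K.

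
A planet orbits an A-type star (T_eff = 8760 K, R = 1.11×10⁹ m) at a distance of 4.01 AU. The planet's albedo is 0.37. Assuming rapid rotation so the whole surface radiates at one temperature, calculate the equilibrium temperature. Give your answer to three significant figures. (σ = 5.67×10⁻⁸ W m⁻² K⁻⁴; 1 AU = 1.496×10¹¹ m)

d = 4.01 AU = 6.00×10¹¹ m.
L = 4πR_⋆²σT_⋆⁴ = 4π(1.11×10⁹)² × 5.67×10⁻⁸ × (8760)⁴ = 5.17×10²⁷ W.
S = L/(4πd²) = 1140 W m⁻².
Energy balance: absorbed = emitted ⇒ πR²·S(1−A) = 4πR²·σT_eq⁴, so T_eq⁴ = S(1−A)/(4σ).
T_eq = [1140 × 0.63 / (4 × 5.67×10⁻⁸)]^(1/4) = (3.18×10⁹)^(1/4) = 237 K.

T_eq ≈ 237 K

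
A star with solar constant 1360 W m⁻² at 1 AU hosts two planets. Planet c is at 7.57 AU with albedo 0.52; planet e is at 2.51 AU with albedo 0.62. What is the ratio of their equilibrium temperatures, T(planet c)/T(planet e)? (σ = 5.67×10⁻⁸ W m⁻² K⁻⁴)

T₁/T₂ ≈ 0.610

T_eq = [S₀(1−A)/(4σd²)]^(1/4), so T ∝ (1−A)^(1/4) / √d.
T₁ = [1360×0.48/(4×5.67×10⁻⁸×7.57²)]^(1/4) = 84.19 K.
T₂ = [1360×0.38/(4×5.67×10⁻⁸×2.51²)]^(1/4) = 137.91 K.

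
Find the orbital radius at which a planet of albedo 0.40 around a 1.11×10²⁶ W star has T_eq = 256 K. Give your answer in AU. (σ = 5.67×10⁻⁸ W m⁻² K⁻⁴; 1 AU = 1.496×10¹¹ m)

From T_eq⁴ = L(1−A)/(16πσd²): d = √[L(1−A)/(16πσT_eq⁴)].
d = √[1.11×10²⁶ × 0.60 / (16π × 5.67×10⁻⁸ × (256)⁴)] = 7.38×10¹⁰ m = 0.493 AU.

d ≈ 0.493 AU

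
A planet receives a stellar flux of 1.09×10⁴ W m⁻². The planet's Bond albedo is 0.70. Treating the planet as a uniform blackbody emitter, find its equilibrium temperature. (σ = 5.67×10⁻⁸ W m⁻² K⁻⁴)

Energy balance: absorbed = emitted ⇒ πR²·S(1−A) = 4πR²·σT_eq⁴, so T_eq⁴ = S(1−A)/(4σ).
T_eq = [1.09×10⁴ × 0.30 / (4 × 5.67×10⁻⁸)]^(1/4) = (1.44×10¹⁰)^(1/4) = 347 K.

T_eq ≈ 347 K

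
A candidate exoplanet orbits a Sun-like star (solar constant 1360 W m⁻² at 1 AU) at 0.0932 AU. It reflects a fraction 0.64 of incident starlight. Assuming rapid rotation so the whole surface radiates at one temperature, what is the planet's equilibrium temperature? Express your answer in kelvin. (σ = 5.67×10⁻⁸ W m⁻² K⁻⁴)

Flux at 0.0932 AU: S = 1360/0.0932² = 1.57×10⁵ W m⁻².
Energy balance: absorbed = emitted ⇒ πR²·S(1−A) = 4πR²·σT_eq⁴, so T_eq⁴ = S(1−A)/(4σ).
T_eq = [1.57×10⁵ × 0.36 / (4 × 5.67×10⁻⁸)]^(1/4) = (2.49×10¹¹)^(1/4) = 706 K.

T_eq ≈ 706 K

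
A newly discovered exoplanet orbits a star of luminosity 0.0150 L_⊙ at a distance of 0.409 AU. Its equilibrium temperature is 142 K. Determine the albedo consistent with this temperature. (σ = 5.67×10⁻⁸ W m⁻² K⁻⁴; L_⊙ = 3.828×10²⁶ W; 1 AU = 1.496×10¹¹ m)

d = 0.409 AU = 6.12×10¹⁰ m.
L = 0.0150 × 3.828×10²⁶ = 5.74×10²⁴ W.
Flux: S = L/(4πd²) = 5.74×10²⁴/(4π×(6.12×10¹⁰)²) = 122 W m⁻².
From T_eq⁴ = S(1−A)/(4σ): 1−A = 4σT_eq⁴/S.
1−A = 4 × 5.67×10⁻⁸ × (142)⁴ / 122 = 0.756.

A ≈ 0.24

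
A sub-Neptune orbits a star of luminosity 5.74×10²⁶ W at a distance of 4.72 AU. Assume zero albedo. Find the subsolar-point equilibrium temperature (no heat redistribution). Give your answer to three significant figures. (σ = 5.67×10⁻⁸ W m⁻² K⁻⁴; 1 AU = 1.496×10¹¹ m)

T_ss ≈ 200 K

d = 4.72 AU = 7.06×10¹¹ m.
Flux: S = L/(4πd²) = 5.74×10²⁶/(4π×(7.06×10¹¹)²) = 91.6 W m⁻².
At the subsolar point the surface absorbs S(1−A) and emits σT⁴ per unit area — no factor of 4, since only the local patch is in balance.
T = [91.6 × 1.00 / 5.67×10⁻⁸]^(1/4) = (1.62×10⁹)^(1/4) = 200 K.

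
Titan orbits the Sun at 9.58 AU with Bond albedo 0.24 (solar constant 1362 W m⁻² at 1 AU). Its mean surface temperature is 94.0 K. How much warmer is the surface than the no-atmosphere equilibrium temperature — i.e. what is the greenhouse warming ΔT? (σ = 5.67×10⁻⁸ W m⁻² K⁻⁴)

ΔT ≈ 10.0 K

S = 1362/9.58² = 14.84 W m⁻².
T_eq = [S(1−A)/(4σ)]^(1/4) = [14.84×0.76/(4×5.67×10⁻⁸)]^(1/4) = 84.0 K.
ΔT = T_surf − T_eq = 94 − 84.0.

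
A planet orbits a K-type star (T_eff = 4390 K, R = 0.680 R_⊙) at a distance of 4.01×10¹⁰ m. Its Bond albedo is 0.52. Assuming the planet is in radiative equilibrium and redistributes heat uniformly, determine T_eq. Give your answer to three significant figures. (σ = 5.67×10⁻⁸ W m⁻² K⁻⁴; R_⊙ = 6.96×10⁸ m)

R_⋆ = 0.680 × 6.96×10⁸ = 4.73×10⁸ m.
L = 4πR_⋆²σT_⋆⁴ = 4π(4.73×10⁸)² × 5.67×10⁻⁸ × (4390)⁴ = 5.93×10²⁵ W.
S = L/(4πd²) = 2930 W m⁻².
Energy balance: absorbed = emitted ⇒ πR²·S(1−A) = 4πR²·σT_eq⁴, so T_eq⁴ = S(1−A)/(4σ).
T_eq = [2930 × 0.48 / (4 × 5.67×10⁻⁸)]^(1/4) = (6.21×10⁹)^(1/4) = 281 K.

T_eq ≈ 281 K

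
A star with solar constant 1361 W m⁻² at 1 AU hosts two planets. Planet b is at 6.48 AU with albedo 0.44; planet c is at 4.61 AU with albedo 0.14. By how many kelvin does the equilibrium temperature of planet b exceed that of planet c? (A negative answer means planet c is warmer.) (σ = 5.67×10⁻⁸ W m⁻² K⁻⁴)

T_eq = [S₀(1−A)/(4σd²)]^(1/4), so T ∝ (1−A)^(1/4) / √d.
T₁ = [1361×0.56/(4×5.67×10⁻⁸×6.48²)]^(1/4) = 94.58 K.
T₂ = [1361×0.86/(4×5.67×10⁻⁸×4.61²)]^(1/4) = 124.83 K.

ΔT ≈ -30.2 K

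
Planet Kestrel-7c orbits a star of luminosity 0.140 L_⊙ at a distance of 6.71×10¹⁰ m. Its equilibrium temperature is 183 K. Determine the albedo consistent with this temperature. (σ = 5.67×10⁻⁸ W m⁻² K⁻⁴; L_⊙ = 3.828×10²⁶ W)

A ≈ 0.73

L = 0.140 × 3.828×10²⁶ = 5.36×10²⁵ W.
Flux: S = L/(4πd²) = 5.36×10²⁵/(4π×(6.71×10¹⁰)²) = 947 W m⁻².
From T_eq⁴ = S(1−A)/(4σ): 1−A = 4σT_eq⁴/S.
1−A = 4 × 5.67×10⁻⁸ × (183)⁴ / 947 = 0.269.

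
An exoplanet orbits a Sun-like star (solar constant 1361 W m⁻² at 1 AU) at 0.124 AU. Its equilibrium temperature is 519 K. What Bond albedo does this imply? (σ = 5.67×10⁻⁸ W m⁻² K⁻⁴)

Flux at 0.124 AU: S = 1361/0.124² = 8.85×10⁴ W m⁻².
From T_eq⁴ = S(1−A)/(4σ): 1−A = 4σT_eq⁴/S.
1−A = 4 × 5.67×10⁻⁸ × (519)⁴ / 8.85×10⁴ = 0.186.

A ≈ 0.81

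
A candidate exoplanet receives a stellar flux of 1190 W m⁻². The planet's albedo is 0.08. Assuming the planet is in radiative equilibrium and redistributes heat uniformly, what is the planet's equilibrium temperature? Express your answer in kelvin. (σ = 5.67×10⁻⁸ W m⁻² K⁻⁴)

T_eq ≈ 264 K

Energy balance: absorbed = emitted ⇒ πR²·S(1−A) = 4πR²·σT_eq⁴, so T_eq⁴ = S(1−A)/(4σ).
T_eq = [1190 × 0.92 / (4 × 5.67×10⁻⁸)]^(1/4) = (4.83×10⁹)^(1/4) = 264 K.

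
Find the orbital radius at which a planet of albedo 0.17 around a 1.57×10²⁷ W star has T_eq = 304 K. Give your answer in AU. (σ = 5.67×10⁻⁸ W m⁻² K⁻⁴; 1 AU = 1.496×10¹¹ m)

d ≈ 1.55 AU

From T_eq⁴ = L(1−A)/(16πσd²): d = √[L(1−A)/(16πσT_eq⁴)].
d = √[1.57×10²⁷ × 0.83 / (16π × 5.67×10⁻⁸ × (304)⁴)] = 2.31×10¹¹ m = 1.55 AU.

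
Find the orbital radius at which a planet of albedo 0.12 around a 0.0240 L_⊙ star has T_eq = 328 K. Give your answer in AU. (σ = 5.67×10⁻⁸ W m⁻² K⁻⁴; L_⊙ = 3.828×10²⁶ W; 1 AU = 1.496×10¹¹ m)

d ≈ 0.105 AU

L = 0.0240 × 3.828×10²⁶ = 9.19×10²⁴ W.
From T_eq⁴ = L(1−A)/(16πσd²): d = √[L(1−A)/(16πσT_eq⁴)].
d = √[9.19×10²⁴ × 0.88 / (16π × 5.67×10⁻⁸ × (328)⁴)] = 1.57×10¹⁰ m = 0.105 AU.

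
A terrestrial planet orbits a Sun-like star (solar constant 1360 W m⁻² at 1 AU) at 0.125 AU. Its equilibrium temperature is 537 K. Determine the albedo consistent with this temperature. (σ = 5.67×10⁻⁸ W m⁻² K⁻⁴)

Flux at 0.125 AU: S = 1360/0.125² = 8.70×10⁴ W m⁻².
From T_eq⁴ = S(1−A)/(4σ): 1−A = 4σT_eq⁴/S.
1−A = 4 × 5.67×10⁻⁸ × (537)⁴ / 8.70×10⁴ = 0.217.

A ≈ 0.78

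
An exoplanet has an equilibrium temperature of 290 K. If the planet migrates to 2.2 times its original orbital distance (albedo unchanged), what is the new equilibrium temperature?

T_eq ∝ L^(1/4) · d^(−1/2).
T′ = 290 / 2.2^(1/2) = 196 K.

T_eq ≈ 196 K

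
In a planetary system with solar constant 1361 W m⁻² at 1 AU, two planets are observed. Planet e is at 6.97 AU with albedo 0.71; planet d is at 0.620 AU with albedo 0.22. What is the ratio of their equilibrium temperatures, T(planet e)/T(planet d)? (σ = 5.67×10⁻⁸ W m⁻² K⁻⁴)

T_eq = [S₀(1−A)/(4σd²)]^(1/4), so T ∝ (1−A)^(1/4) / √d.
T₁ = [1361×0.29/(4×5.67×10⁻⁸×6.97²)]^(1/4) = 77.36 K.
T₂ = [1361×0.78/(4×5.67×10⁻⁸×0.620²)]^(1/4) = 332.19 K.

T₁/T₂ ≈ 0.233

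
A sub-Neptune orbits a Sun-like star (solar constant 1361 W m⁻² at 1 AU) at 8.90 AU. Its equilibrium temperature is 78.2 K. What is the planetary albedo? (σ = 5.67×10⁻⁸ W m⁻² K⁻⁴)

A ≈ 0.51

Flux at 8.90 AU: S = 1361/8.90² = 17.2 W m⁻².
From T_eq⁴ = S(1−A)/(4σ): 1−A = 4σT_eq⁴/S.
1−A = 4 × 5.67×10⁻⁸ × (78.2)⁴ / 17.2 = 0.494.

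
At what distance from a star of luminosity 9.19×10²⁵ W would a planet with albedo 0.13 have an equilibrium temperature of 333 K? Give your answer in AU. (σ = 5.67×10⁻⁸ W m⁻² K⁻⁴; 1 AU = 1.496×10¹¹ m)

d ≈ 0.319 AU

From T_eq⁴ = L(1−A)/(16πσd²): d = √[L(1−A)/(16πσT_eq⁴)].
d = √[9.19×10²⁵ × 0.87 / (16π × 5.67×10⁻⁸ × (333)⁴)] = 4.78×10¹⁰ m = 0.319 AU.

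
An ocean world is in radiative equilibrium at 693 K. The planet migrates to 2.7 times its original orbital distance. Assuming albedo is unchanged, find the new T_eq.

T_eq ≈ 422 K

T_eq ∝ L^(1/4) · d^(−1/2).
T′ = 693 / 2.7^(1/2) = 422 K.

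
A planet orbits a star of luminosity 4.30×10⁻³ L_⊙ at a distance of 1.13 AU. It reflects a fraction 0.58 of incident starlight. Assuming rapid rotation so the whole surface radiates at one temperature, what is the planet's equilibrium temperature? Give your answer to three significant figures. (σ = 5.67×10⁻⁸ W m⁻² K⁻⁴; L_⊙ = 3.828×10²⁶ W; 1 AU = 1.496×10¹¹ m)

d = 1.13 AU = 1.69×10¹¹ m.
L = 4.30×10⁻³ × 3.828×10²⁶ = 1.65×10²⁴ W.
Flux: S = L/(4πd²) = 1.65×10²⁴/(4π×(1.69×10¹¹)²) = 4.58 W m⁻².
Energy balance: absorbed = emitted ⇒ πR²·S(1−A) = 4πR²·σT_eq⁴, so T_eq⁴ = S(1−A)/(4σ).
T_eq = [4.58 × 0.42 / (4 × 5.67×10⁻⁸)]^(1/4) = (8.49×10⁶)^(1/4) = 54.0 K.

T_eq ≈ 54.0 K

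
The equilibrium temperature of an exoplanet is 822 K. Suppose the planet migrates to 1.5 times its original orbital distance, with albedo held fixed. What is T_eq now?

T_eq ∝ L^(1/4) · d^(−1/2).
T′ = 822 / 1.5^(1/2) = 671 K.

T_eq ≈ 671 K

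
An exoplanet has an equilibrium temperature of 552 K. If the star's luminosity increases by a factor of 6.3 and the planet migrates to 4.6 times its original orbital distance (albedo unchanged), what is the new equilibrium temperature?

T_eq ≈ 408 K

T_eq ∝ L^(1/4) · d^(−1/2).
T′ = 552 × 6.3^(1/4) / 4.6^(1/2) = 408 K.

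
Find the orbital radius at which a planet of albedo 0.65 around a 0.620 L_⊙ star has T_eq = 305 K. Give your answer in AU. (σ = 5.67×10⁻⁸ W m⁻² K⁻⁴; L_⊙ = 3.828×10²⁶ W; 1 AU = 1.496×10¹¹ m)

L = 0.620 × 3.828×10²⁶ = 2.37×10²⁶ W.
From T_eq⁴ = L(1−A)/(16πσd²): d = √[L(1−A)/(16πσT_eq⁴)].
d = √[2.37×10²⁶ × 0.35 / (16π × 5.67×10⁻⁸ × (305)⁴)] = 5.80×10¹⁰ m = 0.388 AU.

d ≈ 0.388 AU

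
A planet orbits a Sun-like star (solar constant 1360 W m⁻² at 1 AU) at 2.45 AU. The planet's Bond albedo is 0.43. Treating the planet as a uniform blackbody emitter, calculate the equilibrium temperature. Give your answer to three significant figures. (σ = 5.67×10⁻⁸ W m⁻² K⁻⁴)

T_eq ≈ 154 K

Flux at 2.45 AU: S = 1360/2.45² = 227 W m⁻².
Energy balance: absorbed = emitted ⇒ πR²·S(1−A) = 4πR²·σT_eq⁴, so T_eq⁴ = S(1−A)/(4σ).
T_eq = [227 × 0.57 / (4 × 5.67×10⁻⁸)]^(1/4) = (5.69×10⁸)^(1/4) = 154 K.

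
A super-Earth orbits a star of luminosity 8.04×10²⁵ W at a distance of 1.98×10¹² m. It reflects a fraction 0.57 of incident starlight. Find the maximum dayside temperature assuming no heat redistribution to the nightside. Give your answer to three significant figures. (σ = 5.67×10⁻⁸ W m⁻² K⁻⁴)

T_ss ≈ 59.3 K

Flux: S = L/(4πd²) = 8.04×10²⁵/(4π×(1.98×10¹²)²) = 1.63 W m⁻².
With no redistribution each surface element balances locally: S(1−A) = σT⁴.
T = [1.63 × 0.43 / 5.67×10⁻⁸]^(1/4) = (1.24×10⁷)^(1/4) = 59.3 K.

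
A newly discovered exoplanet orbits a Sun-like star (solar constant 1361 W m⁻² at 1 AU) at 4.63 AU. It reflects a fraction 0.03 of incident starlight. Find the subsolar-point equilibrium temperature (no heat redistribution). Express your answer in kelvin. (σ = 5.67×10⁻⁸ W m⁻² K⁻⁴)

T_ss ≈ 182 K

Flux at 4.63 AU: S = 1361/4.63² = 63.5 W m⁻².
At the subsolar point the surface absorbs S(1−A) and emits σT⁴ per unit area — no factor of 4, since only the local patch is in balance.
T = [63.5 × 0.97 / 5.67×10⁻⁸]^(1/4) = (1.09×10⁹)^(1/4) = 182 K.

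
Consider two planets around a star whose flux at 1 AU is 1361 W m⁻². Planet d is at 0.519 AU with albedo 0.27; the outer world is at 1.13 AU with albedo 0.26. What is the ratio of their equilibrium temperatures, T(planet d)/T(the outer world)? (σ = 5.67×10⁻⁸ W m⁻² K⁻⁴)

T₁/T₂ ≈ 1.471

T_eq = [S₀(1−A)/(4σd²)]^(1/4), so T ∝ (1−A)^(1/4) / √d.
T₁ = [1361×0.73/(4×5.67×10⁻⁸×0.519²)]^(1/4) = 357.11 K.
T₂ = [1361×0.74/(4×5.67×10⁻⁸×1.13²)]^(1/4) = 242.84 K.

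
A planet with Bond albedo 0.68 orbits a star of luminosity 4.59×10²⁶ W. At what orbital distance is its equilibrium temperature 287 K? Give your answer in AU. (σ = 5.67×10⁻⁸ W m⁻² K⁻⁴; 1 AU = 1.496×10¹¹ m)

d ≈ 0.583 AU

From T_eq⁴ = L(1−A)/(16πσd²): d = √[L(1−A)/(16πσT_eq⁴)].
d = √[4.59×10²⁶ × 0.32 / (16π × 5.67×10⁻⁸ × (287)⁴)] = 8.72×10¹⁰ m = 0.583 AU.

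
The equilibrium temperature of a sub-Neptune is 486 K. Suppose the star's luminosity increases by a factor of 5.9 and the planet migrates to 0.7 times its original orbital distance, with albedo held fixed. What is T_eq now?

T_eq ≈ 905 K

T_eq ∝ L^(1/4) · d^(−1/2).
T′ = 486 × 5.9^(1/4) / 0.7^(1/2) = 905 K.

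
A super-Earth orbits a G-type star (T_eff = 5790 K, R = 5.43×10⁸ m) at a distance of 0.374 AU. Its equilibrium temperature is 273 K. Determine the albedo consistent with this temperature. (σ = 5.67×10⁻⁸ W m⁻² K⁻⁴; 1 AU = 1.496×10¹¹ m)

d = 0.374 AU = 5.60×10¹⁰ m.
L = 4πR_⋆²σT_⋆⁴ = 4π(5.43×10⁸)² × 5.67×10⁻⁸ × (5790)⁴ = 2.36×10²⁶ W.
S = L/(4πd²) = 6000 W m⁻².
From T_eq⁴ = S(1−A)/(4σ): 1−A = 4σT_eq⁴/S.
1−A = 4 × 5.67×10⁻⁸ × (273)⁴ / 6000 = 0.210.

A ≈ 0.79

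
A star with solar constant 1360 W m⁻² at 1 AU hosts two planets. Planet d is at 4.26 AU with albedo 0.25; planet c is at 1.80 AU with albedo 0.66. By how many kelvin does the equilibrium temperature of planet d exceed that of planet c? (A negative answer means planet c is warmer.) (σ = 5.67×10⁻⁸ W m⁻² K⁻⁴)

T_eq = [S₀(1−A)/(4σd²)]^(1/4), so T ∝ (1−A)^(1/4) / √d.
T₁ = [1360×0.75/(4×5.67×10⁻⁸×4.26²)]^(1/4) = 125.47 K.
T₂ = [1360×0.34/(4×5.67×10⁻⁸×1.80²)]^(1/4) = 158.38 K.

ΔT ≈ -32.9 K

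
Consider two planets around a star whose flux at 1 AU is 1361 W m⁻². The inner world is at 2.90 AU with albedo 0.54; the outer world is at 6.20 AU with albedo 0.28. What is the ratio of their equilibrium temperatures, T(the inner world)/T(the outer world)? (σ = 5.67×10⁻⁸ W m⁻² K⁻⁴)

T₁/T₂ ≈ 1.307

T_eq = [S₀(1−A)/(4σd²)]^(1/4), so T ∝ (1−A)^(1/4) / √d.
T₁ = [1361×0.46/(4×5.67×10⁻⁸×2.90²)]^(1/4) = 134.60 K.
T₂ = [1361×0.72/(4×5.67×10⁻⁸×6.20²)]^(1/4) = 102.97 K.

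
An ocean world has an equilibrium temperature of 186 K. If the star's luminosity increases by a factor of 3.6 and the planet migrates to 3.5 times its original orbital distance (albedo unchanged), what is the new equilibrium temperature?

T_eq ≈ 137 K

T_eq ∝ L^(1/4) · d^(−1/2).
T′ = 186 × 3.6^(1/4) / 3.5^(1/2) = 137 K.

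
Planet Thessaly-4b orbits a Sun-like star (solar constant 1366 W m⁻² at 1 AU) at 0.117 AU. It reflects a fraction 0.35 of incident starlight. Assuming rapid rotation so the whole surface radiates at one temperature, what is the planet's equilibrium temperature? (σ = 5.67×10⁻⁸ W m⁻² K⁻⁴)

T_eq ≈ 731 K

Flux at 0.117 AU: S = 1366/0.117² = 9.98×10⁴ W m⁻².
Energy balance: absorbed = emitted ⇒ πR²·S(1−A) = 4πR²·σT_eq⁴, so T_eq⁴ = S(1−A)/(4σ).
T_eq = [9.98×10⁴ × 0.65 / (4 × 5.67×10⁻⁸)]^(1/4) = (2.86×10¹¹)^(1/4) = 731 K.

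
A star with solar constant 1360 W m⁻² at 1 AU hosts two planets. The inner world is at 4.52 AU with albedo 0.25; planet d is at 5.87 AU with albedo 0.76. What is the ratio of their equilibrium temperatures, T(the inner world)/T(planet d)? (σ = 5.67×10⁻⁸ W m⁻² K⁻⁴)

T_eq = [S₀(1−A)/(4σd²)]^(1/4), so T ∝ (1−A)^(1/4) / √d.
T₁ = [1360×0.75/(4×5.67×10⁻⁸×4.52²)]^(1/4) = 121.81 K.
T₂ = [1360×0.24/(4×5.67×10⁻⁸×5.87²)]^(1/4) = 80.39 K.

T₁/T₂ ≈ 1.515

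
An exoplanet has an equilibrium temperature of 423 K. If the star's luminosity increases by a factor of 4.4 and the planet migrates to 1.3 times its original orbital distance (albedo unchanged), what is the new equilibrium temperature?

T_eq ∝ L^(1/4) · d^(−1/2).
T′ = 423 × 4.4^(1/4) / 1.3^(1/2) = 537 K.

T_eq ≈ 537 K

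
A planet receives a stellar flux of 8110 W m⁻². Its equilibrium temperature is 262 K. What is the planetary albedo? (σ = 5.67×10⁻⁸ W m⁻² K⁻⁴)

A ≈ 0.87

From T_eq⁴ = S(1−A)/(4σ): 1−A = 4σT_eq⁴/S.
1−A = 4 × 5.67×10⁻⁸ × (262)⁴ / 8110 = 0.132.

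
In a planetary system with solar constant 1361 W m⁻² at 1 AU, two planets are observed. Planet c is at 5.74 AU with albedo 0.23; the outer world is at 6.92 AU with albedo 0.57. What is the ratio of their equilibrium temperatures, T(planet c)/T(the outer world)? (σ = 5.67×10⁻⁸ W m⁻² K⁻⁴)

T₁/T₂ ≈ 1.270

T_eq = [S₀(1−A)/(4σd²)]^(1/4), so T ∝ (1−A)^(1/4) / √d.
T₁ = [1361×0.77/(4×5.67×10⁻⁸×5.74²)]^(1/4) = 108.82 K.
T₂ = [1361×0.43/(4×5.67×10⁻⁸×6.92²)]^(1/4) = 85.68 K.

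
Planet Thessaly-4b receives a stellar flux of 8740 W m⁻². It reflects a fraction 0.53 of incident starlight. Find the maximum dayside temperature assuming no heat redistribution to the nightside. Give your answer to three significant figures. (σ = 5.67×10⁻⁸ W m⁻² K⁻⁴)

T_ss ≈ 519 K

With no redistribution each surface element balances locally: S(1−A) = σT⁴.
T = [8740 × 0.47 / 5.67×10⁻⁸]^(1/4) = (7.24×10¹⁰)^(1/4) = 519 K.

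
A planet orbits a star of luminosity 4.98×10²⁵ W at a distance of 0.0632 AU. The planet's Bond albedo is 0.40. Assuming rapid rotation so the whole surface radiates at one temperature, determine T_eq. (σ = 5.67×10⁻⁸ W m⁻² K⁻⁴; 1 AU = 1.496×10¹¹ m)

T_eq ≈ 585 K

d = 0.0632 AU = 9.45×10⁹ m.
Flux: S = L/(4πd²) = 4.98×10²⁵/(4π×(9.45×10⁹)²) = 4.43×10⁴ W m⁻².
Energy balance: absorbed = emitted ⇒ πR²·S(1−A) = 4πR²·σT_eq⁴, so T_eq⁴ = S(1−A)/(4σ).
T_eq = [4.43×10⁴ × 0.60 / (4 × 5.67×10⁻⁸)]^(1/4) = (1.17×10¹¹)^(1/4) = 585 K.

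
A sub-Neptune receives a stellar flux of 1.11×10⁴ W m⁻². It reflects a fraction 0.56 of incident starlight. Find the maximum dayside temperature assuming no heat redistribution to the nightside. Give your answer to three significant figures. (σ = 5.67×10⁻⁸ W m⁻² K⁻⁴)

With no redistribution each surface element balances locally: S(1−A) = σT⁴.
T = [1.11×10⁴ × 0.44 / 5.67×10⁻⁸]^(1/4) = (8.61×10¹⁰)^(1/4) = 542 K.

T_ss ≈ 542 K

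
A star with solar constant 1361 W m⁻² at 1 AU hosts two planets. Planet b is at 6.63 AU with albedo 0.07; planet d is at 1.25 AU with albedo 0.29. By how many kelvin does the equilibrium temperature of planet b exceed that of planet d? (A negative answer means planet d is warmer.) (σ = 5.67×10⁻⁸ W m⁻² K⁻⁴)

T_eq = [S₀(1−A)/(4σd²)]^(1/4), so T ∝ (1−A)^(1/4) / √d.
T₁ = [1361×0.93/(4×5.67×10⁻⁸×6.63²)]^(1/4) = 106.15 K.
T₂ = [1361×0.71/(4×5.67×10⁻⁸×1.25²)]^(1/4) = 228.51 K.

ΔT ≈ -122.4 K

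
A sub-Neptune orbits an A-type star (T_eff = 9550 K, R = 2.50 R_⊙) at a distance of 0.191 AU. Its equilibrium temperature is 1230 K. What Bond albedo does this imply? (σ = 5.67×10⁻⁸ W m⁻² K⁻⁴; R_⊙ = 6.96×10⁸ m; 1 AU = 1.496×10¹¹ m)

R_⋆ = 2.50 × 6.96×10⁸ = 1.74×10⁹ m.
d = 0.191 AU = 2.86×10¹⁰ m.
L = 4πR_⋆²σT_⋆⁴ = 4π(1.74×10⁹)² × 5.67×10⁻⁸ × (9550)⁴ = 1.79×10²⁸ W.
S = L/(4πd²) = 1.75×10⁶ W m⁻².
From T_eq⁴ = S(1−A)/(4σ): 1−A = 4σT_eq⁴/S.
1−A = 4 × 5.67×10⁻⁸ × (1230)⁴ / 1.75×10⁶ = 0.297.

A ≈ 0.70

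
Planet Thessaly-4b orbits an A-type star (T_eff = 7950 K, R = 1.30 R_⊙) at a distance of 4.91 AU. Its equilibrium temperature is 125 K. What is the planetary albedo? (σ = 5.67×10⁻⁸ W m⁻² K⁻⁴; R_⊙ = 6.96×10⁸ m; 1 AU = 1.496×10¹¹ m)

A ≈ 0.84

R_⋆ = 1.30 × 6.96×10⁸ = 9.05×10⁸ m.
d = 4.91 AU = 7.35×10¹¹ m.
L = 4πR_⋆²σT_⋆⁴ = 4π(9.05×10⁸)² × 5.67×10⁻⁸ × (7950)⁴ = 2.33×10²⁷ W.
S = L/(4πd²) = 344 W m⁻².
From T_eq⁴ = S(1−A)/(4σ): 1−A = 4σT_eq⁴/S.
1−A = 4 × 5.67×10⁻⁸ × (125)⁴ / 344 = 0.161.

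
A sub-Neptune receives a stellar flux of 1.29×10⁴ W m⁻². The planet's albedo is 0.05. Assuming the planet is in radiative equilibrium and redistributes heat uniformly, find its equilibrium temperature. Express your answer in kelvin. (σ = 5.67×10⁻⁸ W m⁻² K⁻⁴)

Energy balance: absorbed = emitted ⇒ πR²·S(1−A) = 4πR²·σT_eq⁴, so T_eq⁴ = S(1−A)/(4σ).
T_eq = [1.29×10⁴ × 0.95 / (4 × 5.67×10⁻⁸)]^(1/4) = (5.40×10¹⁰)^(1/4) = 482 K.

T_eq ≈ 482 K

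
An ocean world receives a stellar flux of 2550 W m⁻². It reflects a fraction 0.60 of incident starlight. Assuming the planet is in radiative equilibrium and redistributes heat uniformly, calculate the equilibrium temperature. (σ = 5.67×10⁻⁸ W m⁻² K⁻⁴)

Energy balance: absorbed = emitted ⇒ πR²·S(1−A) = 4πR²·σT_eq⁴, so T_eq⁴ = S(1−A)/(4σ).
T_eq = [2550 × 0.40 / (4 × 5.67×10⁻⁸)]^(1/4) = (4.50×10⁹)^(1/4) = 259 K.

T_eq ≈ 259 K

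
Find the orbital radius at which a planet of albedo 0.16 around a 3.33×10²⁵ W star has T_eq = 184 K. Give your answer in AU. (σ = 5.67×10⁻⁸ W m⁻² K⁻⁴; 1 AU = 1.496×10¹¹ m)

From T_eq⁴ = L(1−A)/(16πσd²): d = √[L(1−A)/(16πσT_eq⁴)].
d = √[3.33×10²⁵ × 0.84 / (16π × 5.67×10⁻⁸ × (184)⁴)] = 9.25×10¹⁰ m = 0.619 AU.

d ≈ 0.619 AU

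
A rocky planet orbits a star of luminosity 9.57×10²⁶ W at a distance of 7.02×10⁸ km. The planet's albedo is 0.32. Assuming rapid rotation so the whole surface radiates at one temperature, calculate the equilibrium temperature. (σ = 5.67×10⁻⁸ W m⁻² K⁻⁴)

T_eq ≈ 147 K

d = 7.02×10⁸ km = 7.02×10¹¹ m.
Flux: S = L/(4πd²) = 9.57×10²⁶/(4π×(7.02×10¹¹)²) = 155 W m⁻².
Energy balance: absorbed = emitted ⇒ πR²·S(1−A) = 4πR²·σT_eq⁴, so T_eq⁴ = S(1−A)/(4σ).
T_eq = [155 × 0.68 / (4 × 5.67×10⁻⁸)]^(1/4) = (4.63×10⁸)^(1/4) = 147 K.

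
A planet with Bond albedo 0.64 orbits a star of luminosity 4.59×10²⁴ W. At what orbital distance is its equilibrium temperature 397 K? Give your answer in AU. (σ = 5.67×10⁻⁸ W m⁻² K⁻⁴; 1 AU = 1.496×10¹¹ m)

From T_eq⁴ = L(1−A)/(16πσd²): d = √[L(1−A)/(16πσT_eq⁴)].
d = √[4.59×10²⁴ × 0.36 / (16π × 5.67×10⁻⁸ × (397)⁴)] = 4.83×10⁹ m = 0.0323 AU.

d ≈ 0.0323 AU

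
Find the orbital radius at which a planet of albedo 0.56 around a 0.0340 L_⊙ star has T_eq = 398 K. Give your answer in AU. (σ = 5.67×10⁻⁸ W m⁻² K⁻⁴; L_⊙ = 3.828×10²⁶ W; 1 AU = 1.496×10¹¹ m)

d ≈ 0.0598 AU

L = 0.0340 × 3.828×10²⁶ = 1.30×10²⁵ W.
From T_eq⁴ = L(1−A)/(16πσd²): d = √[L(1−A)/(16πσT_eq⁴)].
d = √[1.30×10²⁵ × 0.44 / (16π × 5.67×10⁻⁸ × (398)⁴)] = 8.95×10⁹ m = 0.0598 AU.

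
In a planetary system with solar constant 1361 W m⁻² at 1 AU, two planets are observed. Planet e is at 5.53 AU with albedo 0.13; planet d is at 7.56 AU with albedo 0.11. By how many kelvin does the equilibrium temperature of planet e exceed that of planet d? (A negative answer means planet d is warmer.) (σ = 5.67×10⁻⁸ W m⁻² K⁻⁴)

T_eq = [S₀(1−A)/(4σd²)]^(1/4), so T ∝ (1−A)^(1/4) / √d.
T₁ = [1361×0.87/(4×5.67×10⁻⁸×5.53²)]^(1/4) = 114.31 K.
T₂ = [1361×0.89/(4×5.67×10⁻⁸×7.56²)]^(1/4) = 98.32 K.

ΔT ≈ 16.0 K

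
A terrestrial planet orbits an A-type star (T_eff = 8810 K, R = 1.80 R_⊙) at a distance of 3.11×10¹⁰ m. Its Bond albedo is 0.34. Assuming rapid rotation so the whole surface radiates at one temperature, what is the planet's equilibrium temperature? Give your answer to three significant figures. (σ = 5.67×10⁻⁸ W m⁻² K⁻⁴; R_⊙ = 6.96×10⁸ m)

T_eq ≈ 1130 K

R_⋆ = 1.80 × 6.96×10⁸ = 1.25×10⁹ m.
L = 4πR_⋆²σT_⋆⁴ = 4π(1.25×10⁹)² × 5.67×10⁻⁸ × (8810)⁴ = 6.74×10²⁷ W.
S = L/(4πd²) = 5.54×10⁵ W m⁻².
Energy balance: absorbed = emitted ⇒ πR²·S(1−A) = 4πR²·σT_eq⁴, so T_eq⁴ = S(1−A)/(4σ).
T_eq = [5.54×10⁵ × 0.66 / (4 × 5.67×10⁻⁸)]^(1/4) = (1.61×10¹²)^(1/4) = 1130 K.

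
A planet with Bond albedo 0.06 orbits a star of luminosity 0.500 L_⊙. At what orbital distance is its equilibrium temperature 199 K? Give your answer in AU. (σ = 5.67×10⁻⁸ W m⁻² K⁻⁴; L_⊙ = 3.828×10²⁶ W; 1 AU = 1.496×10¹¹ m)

d ≈ 1.34 AU

L = 0.500 × 3.828×10²⁶ = 1.91×10²⁶ W.
From T_eq⁴ = L(1−A)/(16πσd²): d = √[L(1−A)/(16πσT_eq⁴)].
d = √[1.91×10²⁶ × 0.94 / (16π × 5.67×10⁻⁸ × (199)⁴)] = 2.01×10¹¹ m = 1.34 AU.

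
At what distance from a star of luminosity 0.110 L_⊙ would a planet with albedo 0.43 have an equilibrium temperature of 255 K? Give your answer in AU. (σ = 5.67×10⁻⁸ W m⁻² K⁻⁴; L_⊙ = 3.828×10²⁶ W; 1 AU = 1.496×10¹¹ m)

L = 0.110 × 3.828×10²⁶ = 4.21×10²⁵ W.
From T_eq⁴ = L(1−A)/(16πσd²): d = √[L(1−A)/(16πσT_eq⁴)].
d = √[4.21×10²⁵ × 0.57 / (16π × 5.67×10⁻⁸ × (255)⁴)] = 4.46×10¹⁰ m = 0.298 AU.

d ≈ 0.298 AU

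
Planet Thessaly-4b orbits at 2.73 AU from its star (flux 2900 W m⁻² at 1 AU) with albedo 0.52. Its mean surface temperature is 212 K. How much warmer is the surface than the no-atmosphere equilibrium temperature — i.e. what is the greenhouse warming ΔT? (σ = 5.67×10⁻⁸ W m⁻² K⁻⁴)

S = 2900/2.73² = 389.1 W m⁻².
T_eq = [S(1−A)/(4σ)]^(1/4) = [389.1×0.48/(4×5.67×10⁻⁸)]^(1/4) = 169.4 K.
ΔT = T_surf − T_eq = 212 − 169.4.

ΔT ≈ 42.6 K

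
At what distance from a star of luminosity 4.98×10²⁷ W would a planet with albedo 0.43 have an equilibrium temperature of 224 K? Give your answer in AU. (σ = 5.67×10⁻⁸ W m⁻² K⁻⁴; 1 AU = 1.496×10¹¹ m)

From T_eq⁴ = L(1−A)/(16πσd²): d = √[L(1−A)/(16πσT_eq⁴)].
d = √[4.98×10²⁷ × 0.57 / (16π × 5.67×10⁻⁸ × (224)⁴)] = 6.29×10¹¹ m = 4.20 AU.

d ≈ 4.20 AU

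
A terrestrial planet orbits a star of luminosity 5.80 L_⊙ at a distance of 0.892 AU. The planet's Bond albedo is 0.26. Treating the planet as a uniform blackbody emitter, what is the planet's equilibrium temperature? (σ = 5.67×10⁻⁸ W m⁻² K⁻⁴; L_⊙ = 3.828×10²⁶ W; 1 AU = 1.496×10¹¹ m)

d = 0.892 AU = 1.33×10¹¹ m.
L = 5.80 × 3.828×10²⁶ = 2.22×10²⁷ W.
Flux: S = L/(4πd²) = 2.22×10²⁷/(4π×(1.33×10¹¹)²) = 9920 W m⁻².
Energy balance: absorbed = emitted ⇒ πR²·S(1−A) = 4πR²·σT_eq⁴, so T_eq⁴ = S(1−A)/(4σ).
T_eq = [9920 × 0.74 / (4 × 5.67×10⁻⁸)]^(1/4) = (3.24×10¹⁰)^(1/4) = 424 K.

T_eq ≈ 424 K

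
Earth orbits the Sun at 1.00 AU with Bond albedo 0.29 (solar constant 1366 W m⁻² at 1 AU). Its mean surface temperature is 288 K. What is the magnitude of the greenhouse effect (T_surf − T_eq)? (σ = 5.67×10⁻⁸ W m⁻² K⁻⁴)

S = 1366/1.00² = 1366 W m⁻².
T_eq = [S(1−A)/(4σ)]^(1/4) = [1366×0.71/(4×5.67×10⁻⁸)]^(1/4) = 255.7 K.
ΔT = T_surf − T_eq = 288 − 255.7.

ΔT ≈ 32.3 K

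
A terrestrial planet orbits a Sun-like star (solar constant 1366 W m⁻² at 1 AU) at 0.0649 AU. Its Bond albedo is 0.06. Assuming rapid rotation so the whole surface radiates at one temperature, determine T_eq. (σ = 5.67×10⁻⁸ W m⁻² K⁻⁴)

T_eq ≈ 1080 K

Flux at 0.0649 AU: S = 1366/0.0649² = 3.24×10⁵ W m⁻².
Energy balance: absorbed = emitted ⇒ πR²·S(1−A) = 4πR²·σT_eq⁴, so T_eq⁴ = S(1−A)/(4σ).
T_eq = [3.24×10⁵ × 0.94 / (4 × 5.67×10⁻⁸)]^(1/4) = (1.34×10¹²)^(1/4) = 1080 K.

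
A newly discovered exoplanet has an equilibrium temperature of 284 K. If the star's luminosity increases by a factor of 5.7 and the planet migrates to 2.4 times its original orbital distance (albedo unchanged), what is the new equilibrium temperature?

T_eq ≈ 283 K

T_eq ∝ L^(1/4) · d^(−1/2).
T′ = 284 × 5.7^(1/4) / 2.4^(1/2) = 283 K.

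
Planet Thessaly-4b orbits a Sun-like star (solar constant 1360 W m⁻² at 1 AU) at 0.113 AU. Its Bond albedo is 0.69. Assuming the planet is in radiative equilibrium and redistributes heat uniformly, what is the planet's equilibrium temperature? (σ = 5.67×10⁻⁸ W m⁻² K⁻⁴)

Flux at 0.113 AU: S = 1360/0.113² = 1.07×10⁵ W m⁻².
Energy balance: absorbed = emitted ⇒ πR²·S(1−A) = 4πR²·σT_eq⁴, so T_eq⁴ = S(1−A)/(4σ).
T_eq = [1.07×10⁵ × 0.31 / (4 × 5.67×10⁻⁸)]^(1/4) = (1.46×10¹¹)^(1/4) = 618 K.

T_eq ≈ 618 K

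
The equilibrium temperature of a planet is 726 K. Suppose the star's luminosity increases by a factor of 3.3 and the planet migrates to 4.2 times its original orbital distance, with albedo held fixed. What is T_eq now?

T_eq ≈ 477 K

T_eq ∝ L^(1/4) · d^(−1/2).
T′ = 726 × 3.3^(1/4) / 4.2^(1/2) = 477 K.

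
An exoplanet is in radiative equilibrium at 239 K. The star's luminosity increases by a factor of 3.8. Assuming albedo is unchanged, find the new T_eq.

T_eq ≈ 334 K

T_eq ∝ L^(1/4) · d^(−1/2).
T′ = 239 × 3.8^(1/4) = 334 K.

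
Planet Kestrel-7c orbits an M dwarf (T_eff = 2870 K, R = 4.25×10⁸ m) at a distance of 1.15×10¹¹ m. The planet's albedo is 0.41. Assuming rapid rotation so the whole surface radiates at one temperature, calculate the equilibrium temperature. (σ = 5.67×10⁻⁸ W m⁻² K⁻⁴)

L = 4πR_⋆²σT_⋆⁴ = 4π(4.25×10⁸)² × 5.67×10⁻⁸ × (2870)⁴ = 8.73×10²⁴ W.
S = L/(4πd²) = 52.5 W m⁻².
Energy balance: absorbed = emitted ⇒ πR²·S(1−A) = 4πR²·σT_eq⁴, so T_eq⁴ = S(1−A)/(4σ).
T_eq = [52.5 × 0.59 / (4 × 5.67×10⁻⁸)]^(1/4) = (1.37×10⁸)^(1/4) = 108 K.

T_eq ≈ 108 K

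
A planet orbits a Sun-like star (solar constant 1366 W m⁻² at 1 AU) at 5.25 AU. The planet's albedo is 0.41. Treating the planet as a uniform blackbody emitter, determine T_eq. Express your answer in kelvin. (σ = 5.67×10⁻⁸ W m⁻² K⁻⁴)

T_eq ≈ 107 K

Flux at 5.25 AU: S = 1366/5.25² = 49.6 W m⁻².
Energy balance: absorbed = emitted ⇒ πR²·S(1−A) = 4πR²·σT_eq⁴, so T_eq⁴ = S(1−A)/(4σ).
T_eq = [49.6 × 0.59 / (4 × 5.67×10⁻⁸)]^(1/4) = (1.29×10⁸)^(1/4) = 107 K.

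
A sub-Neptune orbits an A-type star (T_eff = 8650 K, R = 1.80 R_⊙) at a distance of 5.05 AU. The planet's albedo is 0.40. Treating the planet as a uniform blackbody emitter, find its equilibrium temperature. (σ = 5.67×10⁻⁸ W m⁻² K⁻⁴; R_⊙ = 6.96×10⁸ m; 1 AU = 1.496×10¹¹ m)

R_⋆ = 1.80 × 6.96×10⁸ = 1.25×10⁹ m.
d = 5.05 AU = 7.55×10¹¹ m.
L = 4πR_⋆²σT_⋆⁴ = 4π(1.25×10⁹)² × 5.67×10⁻⁸ × (8650)⁴ = 6.26×10²⁷ W.
S = L/(4πd²) = 873 W m⁻².
Energy balance: absorbed = emitted ⇒ πR²·S(1−A) = 4πR²·σT_eq⁴, so T_eq⁴ = S(1−A)/(4σ).
T_eq = [873 × 0.60 / (4 × 5.67×10⁻⁸)]^(1/4) = (2.31×10⁹)^(1/4) = 219 K.

T_eq ≈ 219 K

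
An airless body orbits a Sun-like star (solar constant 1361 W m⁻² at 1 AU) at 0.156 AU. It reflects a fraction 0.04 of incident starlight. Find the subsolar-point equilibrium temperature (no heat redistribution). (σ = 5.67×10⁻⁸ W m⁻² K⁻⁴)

T_ss ≈ 986 K

Flux at 0.156 AU: S = 1361/0.156² = 5.59×10⁴ W m⁻².
At the subsolar point the surface absorbs S(1−A) and emits σT⁴ per unit area — no factor of 4, since only the local patch is in balance.
T = [5.59×10⁴ × 0.96 / 5.67×10⁻⁸]^(1/4) = (9.47×10¹¹)^(1/4) = 986 K.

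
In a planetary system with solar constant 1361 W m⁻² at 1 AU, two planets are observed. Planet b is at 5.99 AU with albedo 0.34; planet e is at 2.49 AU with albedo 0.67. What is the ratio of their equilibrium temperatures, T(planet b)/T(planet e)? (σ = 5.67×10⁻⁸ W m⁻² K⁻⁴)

T_eq = [S₀(1−A)/(4σd²)]^(1/4), so T ∝ (1−A)^(1/4) / √d.
T₁ = [1361×0.66/(4×5.67×10⁻⁸×5.99²)]^(1/4) = 102.50 K.
T₂ = [1361×0.33/(4×5.67×10⁻⁸×2.49²)]^(1/4) = 133.68 K.

T₁/T₂ ≈ 0.767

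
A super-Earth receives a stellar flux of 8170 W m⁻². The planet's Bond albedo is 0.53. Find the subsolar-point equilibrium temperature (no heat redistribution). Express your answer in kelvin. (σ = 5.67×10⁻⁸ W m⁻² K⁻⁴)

T_ss ≈ 510 K

At the subsolar point the surface absorbs S(1−A) and emits σT⁴ per unit area — no factor of 4, since only the local patch is in balance.
T = [8170 × 0.47 / 5.67×10⁻⁸]^(1/4) = (6.77×10¹⁰)^(1/4) = 510 K.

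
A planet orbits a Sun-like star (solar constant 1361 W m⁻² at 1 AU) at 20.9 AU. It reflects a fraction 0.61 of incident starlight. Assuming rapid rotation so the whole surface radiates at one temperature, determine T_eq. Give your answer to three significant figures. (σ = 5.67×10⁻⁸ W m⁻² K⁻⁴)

T_eq ≈ 48.1 K

Flux at 20.9 AU: S = 1361/20.9² = 3.12 W m⁻².
Energy balance: absorbed = emitted ⇒ πR²·S(1−A) = 4πR²·σT_eq⁴, so T_eq⁴ = S(1−A)/(4σ).
T_eq = [3.12 × 0.39 / (4 × 5.67×10⁻⁸)]^(1/4) = (5.36×10⁶)^(1/4) = 48.1 K.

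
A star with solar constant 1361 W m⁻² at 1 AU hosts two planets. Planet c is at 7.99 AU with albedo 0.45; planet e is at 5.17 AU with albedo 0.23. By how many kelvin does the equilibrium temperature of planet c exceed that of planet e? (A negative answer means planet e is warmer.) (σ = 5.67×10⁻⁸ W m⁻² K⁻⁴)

ΔT ≈ -29.9 K

T_eq = [S₀(1−A)/(4σd²)]^(1/4), so T ∝ (1−A)^(1/4) / √d.
T₁ = [1361×0.55/(4×5.67×10⁻⁸×7.99²)]^(1/4) = 84.80 K.
T₂ = [1361×0.77/(4×5.67×10⁻⁸×5.17²)]^(1/4) = 114.67 K.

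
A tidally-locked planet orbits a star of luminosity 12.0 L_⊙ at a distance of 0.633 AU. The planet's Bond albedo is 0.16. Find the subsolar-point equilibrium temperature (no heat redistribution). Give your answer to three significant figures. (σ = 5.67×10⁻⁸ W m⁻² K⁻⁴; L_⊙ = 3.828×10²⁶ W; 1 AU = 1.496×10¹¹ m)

T_ss ≈ 882 K

d = 0.633 AU = 9.47×10¹⁰ m.
L = 12.0 × 3.828×10²⁶ = 4.59×10²⁷ W.
Flux: S = L/(4πd²) = 4.59×10²⁷/(4π×(9.47×10¹⁰)²) = 4.08×10⁴ W m⁻².
At the subsolar point the surface absorbs S(1−A) and emits σT⁴ per unit area — no factor of 4, since only the local patch is in balance.
T = [4.08×10⁴ × 0.84 / 5.67×10⁻⁸]^(1/4) = (6.04×10¹¹)^(1/4) = 882 K.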